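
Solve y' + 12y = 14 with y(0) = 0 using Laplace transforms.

sY + 12Y = 14/s. Y = 14/(s(s+12)). Partial fractions: Y = 7/6/s - 7/6/(s+12)

Final answer: y(t) = 7/6(1 - e^(-12t))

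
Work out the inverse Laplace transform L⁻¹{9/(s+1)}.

L⁻¹{1/(s-a)} = e^(at), so L⁻¹{1/(s+1)} = e^(-t), and L⁻¹{9/(s+1)} = 9·e^(-t)

Final answer: 9·e^(-t)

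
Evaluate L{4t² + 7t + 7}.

L{4t² + 7t + 7} = 4·2/s³ + 7/s² + 7/s = 8/s³ + 7/s² + 7/s

Final answer: 8/s³ + 7/s² + 7/s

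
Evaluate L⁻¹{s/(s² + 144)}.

This is the form c·s/(s² + a²) with a = 12. L⁻¹ = cos(12t)

Final answer: cos(12t)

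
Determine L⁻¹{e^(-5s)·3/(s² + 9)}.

L⁻¹{3/(s² + 9)} = sin(3t). By the time shift theorem, L⁻¹{e^(-as)F(s)} = u(t-a)f(t-a) with a=5, so L⁻¹{e^(-5s)·3/(s² + 9)} = u(t-5)·sin(3(t-5))

Final answer: u(t-5)·sin(3(t-5))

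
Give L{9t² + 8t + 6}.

L{9t² + 8t + 6} = 9·2/s³ + 8/s² + 6/s = 18/s³ + 8/s² + 6/s

Final answer: 18/s³ + 8/s² + 6/s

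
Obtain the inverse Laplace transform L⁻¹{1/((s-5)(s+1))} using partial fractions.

Decompose: A/(s-5) + B/(s+1). A = 1/6, B = -1/6. f(t) = (e^(5t) - e^(-t))/6

Final answer: (e^(5t) - e^(-t))/6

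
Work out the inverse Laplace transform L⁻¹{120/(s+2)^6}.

L⁻¹{n!/(s-a)^(n+1)} = t^n·e^(at), so L⁻¹{120/(s+2)^6} = t^5·e^(-2t)

Final answer: t^5·e^(-2t)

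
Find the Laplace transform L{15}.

L{15} = 15 · L{1} = 15/s

Final answer: 15/s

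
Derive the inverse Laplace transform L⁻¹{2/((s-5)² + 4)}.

Using frequency shift, L⁻¹{2/((s-5)² + 4)} = e^(5t)·sin(2t)

Final answer: e^(5t)·sin(2t)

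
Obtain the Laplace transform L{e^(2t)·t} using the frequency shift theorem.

L{e^(at)·t^n} = n!/(s-a)^(n+1), so L{e^(2t)·t} = 1/(s-2)^2

Final answer: 1/(s-2)^2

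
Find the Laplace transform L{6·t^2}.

L{t^n} = n!/s^(n+1), so L{t^2} = 2/s^3. Then L{6·t^2} = 6·2/s^3 = 12/s^3

Final answer: 12/s^3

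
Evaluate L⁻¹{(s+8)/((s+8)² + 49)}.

Using frequency shift: L⁻¹{(s-a)/((s-a)² + b²)} = e^(at)cos(bt). Here a=-8, b=7

Final answer: e^(-8t)·cos(7t)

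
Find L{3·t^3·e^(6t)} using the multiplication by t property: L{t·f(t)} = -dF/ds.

Using L{t^n·e^(at)} = n!/(s-a)^(n+1), L{t^3·e^(6t)} = 6/(s-6)^4, so L{3·t^3·e^(6t)} = 3·6/(s-6)^4 = 18/(s-6)^4

Final answer: 18/(s-6)^4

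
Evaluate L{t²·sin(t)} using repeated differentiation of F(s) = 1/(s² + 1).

F(s) = 1/(s² + 1). F'(s) = -2s/(s² + 1)². F''(s) = -2(1 - 3s²)/(s² + 1)³ = (6s² - 2)/(s² + 1)³. So L{t²·sin(t)} = (-1)² F''(s) = (6s² - 2)/(s² + 1)³

Final answer: (6s² - 2)/(s² + 1)³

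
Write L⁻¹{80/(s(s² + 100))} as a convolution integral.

80/(s(s² + 100)) = (1/s)·(80/(s² + 100)) = L{1}·L{8·sin(10t)}. So f(t) = 1*(8·sin(10t)) = ∫₀ᵗ 8·sin(10τ) dτ

Final answer: ∫₀ᵗ 8·sin(10τ) dτ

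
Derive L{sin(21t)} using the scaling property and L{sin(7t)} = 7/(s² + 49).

Using L{f(at)} = (1/a)F(s/a) with a=3: L{sin(21t)} = (1/3) · 7/((s/3)² + 49) = (1/3) · 7·9/(s² + 441) = 21/(s² + 441)

Final answer: 21/(s² + 441)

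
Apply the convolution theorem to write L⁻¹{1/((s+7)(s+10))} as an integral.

1/((s+7)(s+10)) = (1/(s+7))·(1/(s+10)) = L{e^(-7t)}·L{e^(-10t)}. So f(t) = e^(-7t)*e^(-10t) = ∫₀ᵗ e^(-7τ)·e^(-10(t-τ)) dτ

Final answer: ∫₀ᵗ e^(-7τ)·e^(-10(t-τ)) dτ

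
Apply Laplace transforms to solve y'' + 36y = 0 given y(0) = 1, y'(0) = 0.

L{y''} + 36L{y} = 0. s²Y - s - 0 + 36Y = 0. Y(s² + 36) = s. Y = (s)/(s² + 36). Inverting: y(t) = cos(6t)

Final answer: y(t) = cos(6t)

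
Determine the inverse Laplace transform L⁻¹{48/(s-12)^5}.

L⁻¹{n!/(s-a)^(n+1)} = t^n·e^(at) with n=4, a=12. So L⁻¹{24/(s-12)^5} = t^4·e^(12t), and L⁻¹{48/(s-12)^5} = (48/24)·t^4·e^(12t) = 2·t^4·e^(12t)

Final answer: 2·t^4·e^(12t)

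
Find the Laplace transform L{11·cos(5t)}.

L{cos(ωt)} = s/(s² + ω²), so L{cos(5t)} = s/(s² + 25). Then L{11·cos(5t)} = 11·s/(s² + 25) = 11s/(s² + 25)

Final answer: 11s/(s² + 25)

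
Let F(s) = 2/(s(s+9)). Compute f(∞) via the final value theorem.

f(∞) = lim_{s→0} s·2/(s(s+9)) = lim_{s→0} 2/(s+9) = 2/9 = 2/9

Final answer: 2/9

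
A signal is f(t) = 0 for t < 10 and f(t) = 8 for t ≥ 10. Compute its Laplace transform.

f(t) = 8·u(t-10). L{u(t-10)} = e^(-10s)/s, so L{f(t)} = 8·e^(-10s)/s

Final answer: 8·e^(-10s)/s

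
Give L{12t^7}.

L{t^n} = n!/s^(n+1). So L{12t^7} = 12·7!/s^8 = 60480/s^8

Final answer: 60480/s^8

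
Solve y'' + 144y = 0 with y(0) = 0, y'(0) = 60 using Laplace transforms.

L{y''} + 144L{y} = 0. s²Y - 0 - 60 + 144Y = 0. Y(s² + 144) = 60. Y = (60)/(s² + 144). Inverting: y(t) = 5sin(12t)

Final answer: y(t) = 5sin(12t)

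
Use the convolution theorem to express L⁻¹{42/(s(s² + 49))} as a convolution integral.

42/(s(s² + 49)) = (1/s)·(42/(s² + 49)) = L{1}·L{6·sin(7t)}. So f(t) = 1*(6·sin(7t)) = ∫₀ᵗ 6·sin(7τ) dτ

Final answer: ∫₀ᵗ 6·sin(7τ) dτ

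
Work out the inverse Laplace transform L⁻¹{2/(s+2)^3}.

L⁻¹{n!/(s-a)^(n+1)} = t^n·e^(at), so L⁻¹{2/(s+2)^3} = t^2·e^(-2t)

Final answer: t^2·e^(-2t)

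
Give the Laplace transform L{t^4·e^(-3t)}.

L{t^n·e^(at)} = n!/(s-a)^(n+1), so L{t^4·e^(-3t)} = 24/(s+3)^5

Final answer: 24/(s+3)^5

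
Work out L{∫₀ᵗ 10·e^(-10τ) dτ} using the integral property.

L{∫₀ᵗ f(τ)dτ} = F(s)/s with F(s) = 10/(s+10), so L{∫₀ᵗ 10·e^(-10τ) dτ} = 10/(s(s+10))

Final answer: 10/(s(s+10))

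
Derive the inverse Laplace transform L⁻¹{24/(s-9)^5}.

L⁻¹{n!/(s-a)^(n+1)} = t^n·e^(at), so L⁻¹{24/(s-9)^5} = t^4·e^(9t)

Final answer: t^4·e^(9t)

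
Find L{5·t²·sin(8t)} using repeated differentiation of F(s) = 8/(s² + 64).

F(s) = 8/(s² + 64). F'(s) = -16s/(s² + 64)². F''(s) = -16(64 - 3s²)/(s² + 64)³ = (48s² - 1024)/(s² + 64)³. So L{t²·sin(8t)} = (-1)² F''(s) = (48s² - 1024)/(s² + 64)³. Then L{5·t²·sin(8t)} = 5·(48s² - 1024)/(s² + 64)³ = (240s² - 5120)/(s² + 64)³

Final answer: (240s² - 5120)/(s² + 64)³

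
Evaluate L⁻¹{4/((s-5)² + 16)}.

Form: b/((s-a)² + b²) → e^(at)sin(bt). With a=5, b=4

Final answer: e^(5t)·sin(4t)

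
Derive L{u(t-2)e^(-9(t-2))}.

u(t-a)f(t-a) with f(t)=e^(-9t). L{e^(-9t)} = 1/(s+9). By time shift: e^(-2s)/(s+9)

Final answer: e^(-2s)/(s+9)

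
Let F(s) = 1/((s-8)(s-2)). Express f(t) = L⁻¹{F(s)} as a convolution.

1/((s-8)(s-2)) = (1/(s-8))·(1/(s-2)) = L{e^(8t)}·L{e^(2t)}. So f(t) = e^(8t)*e^(2t) = ∫₀ᵗ e^(8τ)·e^(2(t-τ)) dτ

Final answer: ∫₀ᵗ e^(8τ)·e^(2(t-τ)) dτ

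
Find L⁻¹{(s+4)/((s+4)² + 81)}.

Using frequency shift: L⁻¹{(s-a)/((s-a)² + b²)} = e^(at)cos(bt). Here a=-4, b=9

Final answer: e^(-4t)·cos(9t)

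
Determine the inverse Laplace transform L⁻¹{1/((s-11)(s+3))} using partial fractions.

Decompose: A/(s-11) + B/(s+3). A = 1/14, B = -1/14. f(t) = (e^(11t) - e^(-3t))/14

Final answer: (e^(11t) - e^(-3t))/14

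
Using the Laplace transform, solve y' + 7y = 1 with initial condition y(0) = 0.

sY + 7Y = 1/s. Y = 1/(s(s+7)). Partial fractions: Y = 1/7/s - 1/7/(s+7)

Final answer: y(t) = 1/7(1 - e^(-7t))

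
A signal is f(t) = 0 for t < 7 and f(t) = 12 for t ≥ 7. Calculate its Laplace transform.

f(t) = 12·u(t-7). L{u(t-7)} = e^(-7s)/s, so L{f(t)} = 12·e^(-7s)/s

Final answer: 12·e^(-7s)/s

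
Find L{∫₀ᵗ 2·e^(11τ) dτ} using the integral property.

L{∫₀ᵗ f(τ)dτ} = F(s)/s with F(s) = 2/(s-11), so L{∫₀ᵗ 2·e^(11τ) dτ} = 2/(s(s-11))

Final answer: 2/(s(s-11))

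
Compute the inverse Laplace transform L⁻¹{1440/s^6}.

L⁻¹{n!/s^(n+1)} = t^n with n=5. So L⁻¹{120/s^6} = t^5, and L⁻¹{1440/s^6} = (1440/120)·t^5 = 12·t^5

Final answer: 12·t^5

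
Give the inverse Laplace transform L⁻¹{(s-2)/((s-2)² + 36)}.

Using frequency shift, L⁻¹{(s-2)/((s-2)² + 36)} = e^(2t)·cos(6t)

Final answer: e^(2t)·cos(6t)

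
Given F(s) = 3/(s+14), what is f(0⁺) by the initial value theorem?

f(0⁺) = lim_{s→∞} s·3/(s+14) = lim_{s→∞} 3s/(s+14) = 3

Final answer: 3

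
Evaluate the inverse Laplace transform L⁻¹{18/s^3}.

L⁻¹{n!/s^(n+1)} = t^n with n=2. So L⁻¹{2/s^3} = t^2, and L⁻¹{18/s^3} = (18/2)·t^2 = 9·t^2

Final answer: 9·t^2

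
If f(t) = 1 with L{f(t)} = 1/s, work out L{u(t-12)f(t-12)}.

Time shift theorem: L{u(t-a)f(t-a)} = e^(-as)F(s). Here a=12, F(s) = 1/s, so L{u(t-12)f(t-12)} = e^(-12s)·1/s

Final answer: e^(-12s)·1/s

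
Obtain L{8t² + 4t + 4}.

L{8t² + 4t + 4} = 8·2/s³ + 4/s² + 4/s = 16/s³ + 4/s² + 4/s

Final answer: 16/s³ + 4/s² + 4/s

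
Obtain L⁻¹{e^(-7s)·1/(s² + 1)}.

L⁻¹{1/(s² + 1)} = sin(t). By the time shift theorem, L⁻¹{e^(-as)F(s)} = u(t-a)f(t-a) with a=7, so L⁻¹{e^(-7s)·1/(s² + 1)} = u(t-7)·sin((t-7))

Final answer: u(t-7)·sin((t-7))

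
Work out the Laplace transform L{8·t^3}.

L{t^n} = n!/s^(n+1), so L{t^3} = 6/s^4. Then L{8·t^3} = 8·6/s^4 = 48/s^4

Final answer: 48/s^4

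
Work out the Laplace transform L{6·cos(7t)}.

L{cos(ωt)} = s/(s² + ω²), so L{cos(7t)} = s/(s² + 49). Then L{6·cos(7t)} = 6·s/(s² + 49) = 6s/(s² + 49)

Final answer: 6s/(s² + 49)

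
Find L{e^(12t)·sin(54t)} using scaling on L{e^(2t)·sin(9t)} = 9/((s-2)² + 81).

Scaling with a=6: L{e^(12t)·sin(54t)} = (1/6) · 9/((s/6-2)² + 81). Simplifying: 54/((s-12)² + 2916)

Final answer: 54/((s-12)² + 2916)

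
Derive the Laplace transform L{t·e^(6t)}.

L{t^n·e^(at)} = n!/(s-a)^(n+1), so L{t·e^(6t)} = 1/(s-6)^2

Final answer: 1/(s-6)^2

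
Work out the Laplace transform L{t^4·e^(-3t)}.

L{t^n·e^(at)} = n!/(s-a)^(n+1), so L{t^4·e^(-3t)} = 24/(s+3)^5

Final answer: 24/(s+3)^5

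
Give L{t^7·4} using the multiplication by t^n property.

L{4} = 4/s. d^1/ds^1[1/s] = -1/s². d^2/ds^2[1/s] = 2/s^3. d^3/ds^3[1/s] = -6/s^4. d^4/ds^4[1/s] = 24/s^5. d^5/ds^5[1/s] = -120/s^6. d^6/ds^6[1/s] = 720/s^7. d^7/ds^7[1/s] = -5040/s^8. So L{t^7} = (-1)^{7}·-5040/s^8 = 5040/s^8. Then L{t^7·4} = 4·5040/s^8 = 20160/s^8

Final answer: 20160/s^8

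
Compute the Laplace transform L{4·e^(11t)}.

L{e^(at)} = 1/(s-a), so L{e^(11t)} = 1/(s-11). Then L{4·e^(11t)} = 4/(s-11)

Final answer: 4/(s-11)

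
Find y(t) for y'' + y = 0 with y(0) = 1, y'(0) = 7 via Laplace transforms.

L{y''} + 1L{y} = 0. s²Y - s - 7 + Y = 0. Y(s² + 1) = s + 7. Y = (s + 7)/(s² + 1). Inverting: y(t) = cos(t) + 7sin(t)

Final answer: y(t) = cos(t) + 7sin(t)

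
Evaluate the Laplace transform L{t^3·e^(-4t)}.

L{t^n·e^(at)} = n!/(s-a)^(n+1), so L{t^3·e^(-4t)} = 6/(s+4)^4

Final answer: 6/(s+4)^4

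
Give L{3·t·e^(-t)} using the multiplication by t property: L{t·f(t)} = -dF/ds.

Using L{t^n·e^(at)} = n!/(s-a)^(n+1), L{t·e^(-t)} = 1/(s+1)^2, so L{3·t·e^(-t)} = 3·1/(s+1)^2 = 3/(s+1)^2

Final answer: 3/(s+1)^2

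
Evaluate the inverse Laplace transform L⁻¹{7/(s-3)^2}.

L⁻¹{n!/(s-a)^(n+1)} = t^n·e^(at) with n=1, a=3. So L⁻¹{1/(s-3)^2} = t·e^(3t), and L⁻¹{7/(s-3)^2} = (7/1)·t·e^(3t) = 7·t·e^(3t)

Final answer: 7·t·e^(3t)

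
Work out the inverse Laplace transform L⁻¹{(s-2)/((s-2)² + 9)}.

Using frequency shift, L⁻¹{(s-2)/((s-2)² + 9)} = e^(2t)·cos(3t)

Final answer: e^(2t)·cos(3t)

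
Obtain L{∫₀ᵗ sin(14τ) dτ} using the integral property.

L{∫₀ᵗ f(τ)dτ} = F(s)/s with F(s) = 14/(s² + 196), so the result is (14/(s² + 196))/s = 14/(s(s² + 196))

Final answer: 14/(s(s² + 196))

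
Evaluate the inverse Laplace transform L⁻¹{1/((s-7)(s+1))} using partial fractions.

Decompose: A/(s-7) + B/(s+1). A = 1/8, B = -1/8. f(t) = (e^(7t) - e^(-t))/8

Final answer: (e^(7t) - e^(-t))/8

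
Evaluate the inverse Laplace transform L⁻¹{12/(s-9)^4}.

L⁻¹{n!/(s-a)^(n+1)} = t^n·e^(at) with n=3, a=9. So L⁻¹{6/(s-9)^4} = t^3·e^(9t), and L⁻¹{12/(s-9)^4} = (12/6)·t^3·e^(9t) = 2·t^3·e^(9t)

Final answer: 2·t^3·e^(9t)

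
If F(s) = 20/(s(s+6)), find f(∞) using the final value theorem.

f(∞) = lim_{s→0} s·20/(s(s+6)) = lim_{s→0} 20/(s+6) = 20/6 = 10/3

Final answer: 10/3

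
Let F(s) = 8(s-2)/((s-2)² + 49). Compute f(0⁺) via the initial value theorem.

f(0⁺) = lim_{s→∞} sF(s) = lim_{s→∞} 8s(s-2)/((s-2)² + 49) = 8

Final answer: 8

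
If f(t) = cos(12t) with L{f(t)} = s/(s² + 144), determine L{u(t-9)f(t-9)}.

Time shift theorem: L{u(t-a)f(t-a)} = e^(-as)F(s). Here a=9, F(s) = s/(s² + 144), so L{u(t-9)f(t-9)} = e^(-9s)·s/(s² + 144)

Final answer: e^(-9s)·s/(s² + 144)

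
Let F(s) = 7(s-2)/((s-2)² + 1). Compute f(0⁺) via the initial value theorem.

f(0⁺) = lim_{s→∞} sF(s) = lim_{s→∞} 7s(s-2)/((s-2)² + 1) = 7

Final answer: 7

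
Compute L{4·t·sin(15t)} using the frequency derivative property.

L{sin(15t)} = 15/(s² + 225). By L{t·f(t)} = -F'(s): -d/ds[15/(s² + 225)] = -(15)·(-2s)/(s² + 225)² = 30s/(s² + 225)². Then L{4·t·sin(15t)} = 4·30s/(s² + 225)² = 120s/(s² + 225)²

Final answer: 120s/(s² + 225)²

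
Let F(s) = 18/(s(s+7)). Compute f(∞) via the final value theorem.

f(∞) = lim_{s→0} s·18/(s(s+7)) = lim_{s→0} 18/(s+7) = 18/7 = 18/7

Final answer: 18/7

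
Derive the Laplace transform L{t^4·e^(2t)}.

L{t^n·e^(at)} = n!/(s-a)^(n+1), so L{t^4·e^(2t)} = 24/(s-2)^5

Final answer: 24/(s-2)^5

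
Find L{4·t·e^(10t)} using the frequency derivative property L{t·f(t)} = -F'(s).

L{e^(10t)} = 1/(s-10). By frequency derivative: L{t·e^(10t)} = -d/ds[1/(s-10)] = -(-1)/(s-10)² = 1/(s-10)². Then L{4·t·e^(10t)} = 4·1/(s-10)² = 4/(s-10)²

Final answer: 4/(s-10)²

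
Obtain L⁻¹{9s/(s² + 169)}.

This is the form c·s/(s² + a²) with a = 13, c = 9. L⁻¹ = 9·cos(13t)

Final answer: 9·cos(13t)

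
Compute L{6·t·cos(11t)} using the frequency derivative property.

L{cos(11t)} = s/(s² + 121). Derivative: d/ds[s/(s² + 121)] = [(s² + 121) - s·2s]/(s² + 121)² = (121 - s²)/(s² + 121)². So L{t·cos(11t)} = -F'(s) = (s² - 121)/(s² + 121)². Then L{6·t·cos(11t)} = 6·(s² - 121)/(s² + 121)²

Final answer: 6·(s² - 121)/(s² + 121)²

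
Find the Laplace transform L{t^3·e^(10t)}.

L{t^n·e^(at)} = n!/(s-a)^(n+1), so L{t^3·e^(10t)} = 6/(s-10)^4

Final answer: 6/(s-10)^4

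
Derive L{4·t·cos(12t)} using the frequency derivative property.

L{cos(12t)} = s/(s² + 144). Derivative: d/ds[s/(s² + 144)] = [(s² + 144) - s·2s]/(s² + 144)² = (144 - s²)/(s² + 144)². So L{t·cos(12t)} = -F'(s) = (s² - 144)/(s² + 144)². Then L{4·t·cos(12t)} = 4·(s² - 144)/(s² + 144)²

Final answer: 4·(s² - 144)/(s² + 144)²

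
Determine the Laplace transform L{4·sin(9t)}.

L{sin(ωt)} = ω/(s² + ω²), so L{sin(9t)} = 9/(s² + 81). Then L{4·sin(9t)} = 4·9/(s² + 81) = 36/(s² + 81)

Final answer: 36/(s² + 81)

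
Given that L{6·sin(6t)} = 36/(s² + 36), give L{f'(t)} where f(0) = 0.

L{f'(t)} = s·F(s) - f(0) = s·36/(s² + 36) - 0 = 36s/(s² + 36)

Final answer: 36s/(s² + 36)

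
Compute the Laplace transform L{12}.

L{12} = 12 · L{1} = 12/s

Final answer: 12/s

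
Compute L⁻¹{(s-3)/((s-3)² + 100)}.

Using frequency shift: L⁻¹{(s-a)/((s-a)² + b²)} = e^(at)cos(bt). Here a=3, b=10

Final answer: e^(3t)·cos(10t)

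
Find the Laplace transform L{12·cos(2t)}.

L{cos(ωt)} = s/(s² + ω²), so L{cos(2t)} = s/(s² + 4). Then L{12·cos(2t)} = 12·s/(s² + 4) = 12s/(s² + 4)

Final answer: 12s/(s² + 4)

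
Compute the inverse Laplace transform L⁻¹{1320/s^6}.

L⁻¹{n!/s^(n+1)} = t^n with n=5. So L⁻¹{120/s^6} = t^5, and L⁻¹{1320/s^6} = (1320/120)·t^5 = 11·t^5

Final answer: 11·t^5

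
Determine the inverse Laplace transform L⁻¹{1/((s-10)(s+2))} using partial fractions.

Decompose: A/(s-10) + B/(s+2). A = 1/12, B = -1/12. f(t) = (e^(10t) - e^(-2t))/12

Final answer: (e^(10t) - e^(-2t))/12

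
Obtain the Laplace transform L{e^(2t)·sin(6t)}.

L{e^(at)·sin(ωt)} = ω/((s-a)² + ω²), so L{e^(2t)·sin(6t)} = 6/((s-2)² + 36)

Final answer: 6/((s-2)² + 36)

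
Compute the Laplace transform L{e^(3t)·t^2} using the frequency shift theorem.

L{e^(at)·t^n} = n!/(s-a)^(n+1), so L{e^(3t)·t^2} = 2/(s-3)^3

Final answer: 2/(s-3)^3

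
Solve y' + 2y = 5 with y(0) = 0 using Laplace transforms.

sY + 2Y = 5/s. Y = 5/(s(s+2)). Partial fractions: Y = 5/2/s - 5/2/(s+2)

Final answer: y(t) = 5/2(1 - e^(-2t))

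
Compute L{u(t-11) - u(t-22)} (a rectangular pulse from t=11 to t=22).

L{u(t-a)} = e^(-as)/s. L{u(t-11) - u(t-22)} = (e^(-11s) - e^(-22s))/s

Final answer: (e^(-11s) - e^(-22s))/s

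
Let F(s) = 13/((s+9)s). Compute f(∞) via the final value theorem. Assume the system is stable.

f(∞) = lim_{s→0} sF(s) = lim_{s→0} 13/(s+9) = 13/9

Final answer: 13/9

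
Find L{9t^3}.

L{t^n} = n!/s^(n+1). So L{9t^3} = 9·3!/s^4 = 54/s^4

Final answer: 54/s^4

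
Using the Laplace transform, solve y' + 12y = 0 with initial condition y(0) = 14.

L{y'} + 12L{y} = 0. sY - 14 + 12Y = 0. Y(s+12) = 14. Y = 14/(s+12)

Final answer: y(t) = 14e^(-12t)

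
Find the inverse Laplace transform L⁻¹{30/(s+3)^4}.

L⁻¹{n!/(s-a)^(n+1)} = t^n·e^(at) with n=3, a=-3. So L⁻¹{6/(s+3)^4} = t^3·e^(-3t), and L⁻¹{30/(s+3)^4} = (30/6)·t^3·e^(-3t) = 5·t^3·e^(-3t)

Final answer: 5·t^3·e^(-3t)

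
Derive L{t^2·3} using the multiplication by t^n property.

L{3} = 3/s. d^1/ds^1[1/s] = -1/s². d^2/ds^2[1/s] = 2/s^3. So L{t^2} = (-1)^{2}·2/s^3 = 2/s^3. Then L{t^2·3} = 3·2/s^3 = 6/s^3

Final answer: 6/s^3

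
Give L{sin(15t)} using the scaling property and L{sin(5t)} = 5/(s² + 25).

Using L{f(at)} = (1/a)F(s/a) with a=3: L{sin(15t)} = (1/3) · 5/((s/3)² + 25) = (1/3) · 5·9/(s² + 225) = 15/(s² + 225)

Final answer: 15/(s² + 225)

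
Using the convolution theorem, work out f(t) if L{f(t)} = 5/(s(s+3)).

5/(s(s+3)) = (5/s)·(1/(s+3)) = L{5}·L{e^(-3t)}. By convolution, f(t) = 5*e^(-3t) = ∫₀ᵗ 5·e^(-3τ) dτ = 5·(1 - e^(-3t))/3

Final answer: 5·(1 - e^(-3t))/3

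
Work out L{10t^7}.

L{t^n} = n!/s^(n+1). So L{10t^7} = 10·7!/s^8 = 50400/s^8

Final answer: 50400/s^8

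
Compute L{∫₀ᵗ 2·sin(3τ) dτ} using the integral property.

L{∫₀ᵗ f(τ)dτ} = F(s)/s with F(s) = 6/(s² + 9), so the result is (6/(s² + 9))/s = 6/(s(s² + 9))

Final answer: 6/(s(s² + 9))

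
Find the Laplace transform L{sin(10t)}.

L{sin(ωt)} = ω/(s² + ω²), so L{sin(10t)} = 10/(s² + 100)

Final answer: 10/(s² + 100)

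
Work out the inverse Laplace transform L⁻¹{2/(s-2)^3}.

L⁻¹{n!/(s-a)^(n+1)} = t^n·e^(at), so L⁻¹{2/(s-2)^3} = t^2·e^(2t)

Final answer: t^2·e^(2t)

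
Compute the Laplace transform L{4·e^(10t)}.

L{e^(at)} = 1/(s-a), so L{e^(10t)} = 1/(s-10). Then L{4·e^(10t)} = 4/(s-10)

Final answer: 4/(s-10)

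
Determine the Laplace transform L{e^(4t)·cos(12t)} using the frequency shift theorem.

Frequency shift: L{e^(at)f(t)} = F(s-a). L{e^(4t)·cos(12t)} = (s-4)/((s-4)² + 144)

Final answer: (s-4)/((s-4)² + 144)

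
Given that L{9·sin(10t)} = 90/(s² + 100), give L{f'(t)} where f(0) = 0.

L{f'(t)} = s·F(s) - f(0) = s·90/(s² + 100) - 0 = 90s/(s² + 100)

Final answer: 90s/(s² + 100)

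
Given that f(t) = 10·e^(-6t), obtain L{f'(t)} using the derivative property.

f(0) = 10, F(s) = 10/(s+6). L{f'(t)} = s·F(s) - f(0) = 10s/(s+6) - 10 = (10s - 10(s+6))/(s+6) = -60/(s+6)

Final answer: -60/(s+6)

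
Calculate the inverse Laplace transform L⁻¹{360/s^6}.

L⁻¹{n!/s^(n+1)} = t^n with n=5. So L⁻¹{120/s^6} = t^5, and L⁻¹{360/s^6} = (360/120)·t^5 = 3·t^5

Final answer: 3·t^5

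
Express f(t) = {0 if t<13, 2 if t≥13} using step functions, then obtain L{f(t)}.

f(t) = 2·u(t-13). L{u(t-13)} = e^(-13s)/s, so L{f(t)} = 2·e^(-13s)/s

Final answer: 2·e^(-13s)/s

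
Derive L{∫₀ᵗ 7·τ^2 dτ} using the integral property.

L{∫₀ᵗ f(τ)dτ} = F(s)/s with f(t) = 7t^2. F(s) = 14/s^3, so L{∫₀ᵗ 7·τ^2 dτ} = (14/s^3)/s = 14/s^4. (Check: ∫₀ᵗ 7·τ^2 dτ = 7t^3/3.)

Final answer: 14/s^4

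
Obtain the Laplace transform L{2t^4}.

L{2t^4} = 2 · L{t^4} = 2 · 24/s^5 = 48/s^5

Final answer: 48/s^5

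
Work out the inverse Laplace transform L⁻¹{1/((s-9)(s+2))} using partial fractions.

Decompose: A/(s-9) + B/(s+2). A = 1/11, B = -1/11. f(t) = (e^(9t) - e^(-2t))/11

Final answer: (e^(9t) - e^(-2t))/11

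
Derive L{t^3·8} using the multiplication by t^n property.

L{8} = 8/s. d^1/ds^1[1/s] = -1/s². d^2/ds^2[1/s] = 2/s^3. d^3/ds^3[1/s] = -6/s^4. So L{t^3} = (-1)^{3}·-6/s^4 = 6/s^4. Then L{t^3·8} = 8·6/s^4 = 48/s^4

Final answer: 48/s^4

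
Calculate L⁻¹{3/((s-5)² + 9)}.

Form: b/((s-a)² + b²) → e^(at)sin(bt). With a=5, b=3

Final answer: e^(5t)·sin(3t)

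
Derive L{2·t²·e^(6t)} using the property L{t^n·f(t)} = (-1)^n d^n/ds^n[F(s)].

L{e^(6t)} = 1/(s-6). d/ds[1/(s-6)] = -1/(s-6)². d²/ds²[1/(s-6)] = 2/(s-6)³. So L{t²·e^(6t)} = (-1)² · 2/(s-6)³ = 2/(s-6)³. Then L{2·t²·e^(6t)} = 2·2/(s-6)³ = 4/(s-6)³

Final answer: 4/(s-6)³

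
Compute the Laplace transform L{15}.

L{15} = 15 · L{1} = 15/s

Final answer: 15/s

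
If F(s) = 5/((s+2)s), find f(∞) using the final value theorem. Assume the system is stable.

f(∞) = lim_{s→0} sF(s) = lim_{s→0} 5/(s+2) = 5/2

Final answer: 5/2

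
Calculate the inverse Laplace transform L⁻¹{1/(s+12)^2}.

L⁻¹{n!/(s-a)^(n+1)} = t^n·e^(at), so L⁻¹{1/(s+12)^2} = t·e^(-12t)

Final answer: t·e^(-12t)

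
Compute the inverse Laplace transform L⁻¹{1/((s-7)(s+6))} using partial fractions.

Decompose: A/(s-7) + B/(s+6). A = 1/13, B = -1/13. f(t) = (e^(7t) - e^(-6t))/13

Final answer: (e^(7t) - e^(-6t))/13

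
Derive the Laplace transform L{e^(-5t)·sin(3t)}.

L{e^(at)·sin(ωt)} = ω/((s-a)² + ω²), so L{e^(-5t)·sin(3t)} = 3/((s+5)² + 9)

Final answer: 3/((s+5)² + 9)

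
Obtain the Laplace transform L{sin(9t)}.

L{sin(ωt)} = ω/(s² + ω²), so L{sin(9t)} = 9/(s² + 81)

Final answer: 9/(s² + 81)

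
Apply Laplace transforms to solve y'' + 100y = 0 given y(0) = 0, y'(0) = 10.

L{y''} + 100L{y} = 0. s²Y - 0 - 10 + 100Y = 0. Y(s² + 100) = 10. Y = (10)/(s² + 100). Inverting: y(t) = sin(10t)

Final answer: y(t) = sin(10t)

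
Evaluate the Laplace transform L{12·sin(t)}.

L{sin(ωt)} = ω/(s² + ω²), so L{sin(t)} = 1/(s² + 1). Then L{12·sin(t)} = 12·1/(s² + 1) = 12/(s² + 1)

Final answer: 12/(s² + 1)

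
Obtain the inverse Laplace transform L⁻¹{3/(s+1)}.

L⁻¹{1/(s-a)} = e^(at), so L⁻¹{1/(s+1)} = e^(-t), and L⁻¹{3/(s+1)} = 3·e^(-t)

Final answer: 3·e^(-t)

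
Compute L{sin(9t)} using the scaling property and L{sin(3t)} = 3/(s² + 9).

Using L{f(at)} = (1/a)F(s/a) with a=3: L{sin(9t)} = (1/3) · 3/((s/3)² + 9) = (1/3) · 3·9/(s² + 81) = 9/(s² + 81)

Final answer: 9/(s² + 81)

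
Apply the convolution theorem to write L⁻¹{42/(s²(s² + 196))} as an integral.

42/(s²(s² + 196)) = (1/s²)·(42/(s² + 196)) = L{t}·L{3·sin(14t)}. So f(t) = t*(3·sin(14t)) = ∫₀ᵗ 3τ·sin(14(t-τ)) dτ

Final answer: ∫₀ᵗ 3τ·sin(14(t-τ)) dτ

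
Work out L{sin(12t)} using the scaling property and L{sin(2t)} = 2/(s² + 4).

Using L{f(at)} = (1/a)F(s/a) with a=6: L{sin(12t)} = (1/6) · 2/((s/6)² + 4) = (1/6) · 2·36/(s² + 144) = 12/(s² + 144)

Final answer: 12/(s² + 144)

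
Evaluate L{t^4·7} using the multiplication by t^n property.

L{7} = 7/s. d^1/ds^1[1/s] = -1/s². d^2/ds^2[1/s] = 2/s^3. d^3/ds^3[1/s] = -6/s^4. d^4/ds^4[1/s] = 24/s^5. So L{t^4} = (-1)^{4}·24/s^5 = 24/s^5. Then L{t^4·7} = 7·24/s^5 = 168/s^5

Final answer: 168/s^5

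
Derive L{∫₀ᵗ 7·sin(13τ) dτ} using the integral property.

L{∫₀ᵗ f(τ)dτ} = F(s)/s with F(s) = 91/(s² + 169), so the result is (91/(s² + 169))/s = 91/(s(s² + 169))

Final answer: 91/(s(s² + 169))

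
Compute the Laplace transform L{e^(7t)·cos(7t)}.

L{e^(at)·cos(ωt)} = (s-a)/((s-a)² + ω²), so L{e^(7t)·cos(7t)} = (s-7)/((s-7)² + 49)

Final answer: (s-7)/((s-7)² + 49)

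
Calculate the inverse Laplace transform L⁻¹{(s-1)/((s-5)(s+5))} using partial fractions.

Using partial fractions, f(t) = (4e^(5t) + 6e^(-5t))/10

Final answer: (4e^(5t) + 6e^(-5t))/10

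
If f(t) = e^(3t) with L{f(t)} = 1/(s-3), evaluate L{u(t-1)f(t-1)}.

Time shift theorem: L{u(t-a)f(t-a)} = e^(-as)F(s). Here a=1, F(s) = 1/(s-3), so L{u(t-1)f(t-1)} = e^(-s)·1/(s-3)

Final answer: e^(-s)·1/(s-3)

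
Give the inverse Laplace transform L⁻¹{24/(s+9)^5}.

L⁻¹{n!/(s-a)^(n+1)} = t^n·e^(at), so L⁻¹{24/(s+9)^5} = t^4·e^(-9t)

Final answer: t^4·e^(-9t)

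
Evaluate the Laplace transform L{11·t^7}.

L{t^n} = n!/s^(n+1), so L{t^7} = 5040/s^8. Then L{11·t^7} = 11·5040/s^8 = 55440/s^8

Final answer: 55440/s^8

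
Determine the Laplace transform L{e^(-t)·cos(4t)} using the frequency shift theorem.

Frequency shift: L{e^(at)f(t)} = F(s-a). L{e^(-t)·cos(4t)} = (s+1)/((s+1)² + 16)

Final answer: (s+1)/((s+1)² + 16)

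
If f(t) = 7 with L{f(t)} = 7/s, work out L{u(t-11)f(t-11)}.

Time shift theorem: L{u(t-a)f(t-a)} = e^(-as)F(s). Here a=11, F(s) = 7/s, so L{u(t-11)f(t-11)} = e^(-11s)·7/s

Final answer: e^(-11s)·7/s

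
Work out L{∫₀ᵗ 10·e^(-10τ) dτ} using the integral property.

L{∫₀ᵗ f(τ)dτ} = F(s)/s with F(s) = 10/(s+10), so L{∫₀ᵗ 10·e^(-10τ) dτ} = 10/(s(s+10))

Final answer: 10/(s(s+10))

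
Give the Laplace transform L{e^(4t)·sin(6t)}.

L{e^(at)·sin(ωt)} = ω/((s-a)² + ω²), so L{e^(4t)·sin(6t)} = 6/((s-4)² + 36)

Final answer: 6/((s-4)² + 36)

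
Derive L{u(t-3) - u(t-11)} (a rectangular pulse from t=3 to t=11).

L{u(t-a)} = e^(-as)/s. L{u(t-3) - u(t-11)} = (e^(-3s) - e^(-11s))/s

Final answer: (e^(-3s) - e^(-11s))/s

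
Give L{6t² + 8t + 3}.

L{6t² + 8t + 3} = 6·2/s³ + 8/s² + 3/s = 12/s³ + 8/s² + 3/s

Final answer: 12/s³ + 8/s² + 3/s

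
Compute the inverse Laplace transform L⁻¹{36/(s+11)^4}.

L⁻¹{n!/(s-a)^(n+1)} = t^n·e^(at) with n=3, a=-11. So L⁻¹{6/(s+11)^4} = t^3·e^(-11t), and L⁻¹{36/(s+11)^4} = (36/6)·t^3·e^(-11t) = 6·t^3·e^(-11t)

Final answer: 6·t^3·e^(-11t)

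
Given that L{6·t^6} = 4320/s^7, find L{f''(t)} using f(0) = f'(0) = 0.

L{f''(t)} = s²F(s) - sf(0) - f'(0) = s²·4320/s^7 - 0 - 0 = 4320/s^5

Final answer: 4320/s^5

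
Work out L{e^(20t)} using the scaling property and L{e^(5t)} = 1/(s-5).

Using L{f(at)} = (1/a)F(s/a) with a=4 and f(t) = e^(5t): L{e^(20t)} = (1/4) · 1/((s/4)-5) = (1/4) · 4/(s-20) = 1/(s-20)

Final answer: 1/(s-20)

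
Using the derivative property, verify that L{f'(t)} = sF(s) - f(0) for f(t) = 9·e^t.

f'(t) = 9e^t. Direct: L{f'(t)} = 9/(s-1). Property: s·9/(s-1) - 9 = (9s - 9(s-1))/(s-1) = 9/(s-1). ✓

Final answer: 9/(s-1)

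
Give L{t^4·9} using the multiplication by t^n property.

L{9} = 9/s. d^1/ds^1[1/s] = -1/s². d^2/ds^2[1/s] = 2/s^3. d^3/ds^3[1/s] = -6/s^4. d^4/ds^4[1/s] = 24/s^5. So L{t^4} = (-1)^{4}·24/s^5 = 24/s^5. Then L{t^4·9} = 9·24/s^5 = 216/s^5

Final answer: 216/s^5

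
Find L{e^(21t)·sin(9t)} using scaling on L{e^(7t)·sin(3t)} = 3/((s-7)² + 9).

Scaling with a=3: L{e^(21t)·sin(9t)} = (1/3) · 3/((s/3-7)² + 9). Simplifying: 9/((s-21)² + 81)

Final answer: 9/((s-21)² + 81)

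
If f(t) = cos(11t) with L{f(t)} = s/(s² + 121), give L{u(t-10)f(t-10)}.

Time shift theorem: L{u(t-a)f(t-a)} = e^(-as)F(s). Here a=10, F(s) = s/(s² + 121), so L{u(t-10)f(t-10)} = e^(-10s)·s/(s² + 121)

Final answer: e^(-10s)·s/(s² + 121)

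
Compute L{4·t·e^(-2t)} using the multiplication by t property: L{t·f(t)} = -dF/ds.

Using L{t^n·e^(at)} = n!/(s-a)^(n+1), L{t·e^(-2t)} = 1/(s+2)^2, so L{4·t·e^(-2t)} = 4·1/(s+2)^2 = 4/(s+2)^2

Final answer: 4/(s+2)^2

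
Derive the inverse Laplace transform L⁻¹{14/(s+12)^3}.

L⁻¹{n!/(s-a)^(n+1)} = t^n·e^(at) with n=2, a=-12. So L⁻¹{2/(s+12)^3} = t^2·e^(-12t), and L⁻¹{14/(s+12)^3} = (14/2)·t^2·e^(-12t) = 7·t^2·e^(-12t)

Final answer: 7·t^2·e^(-12t)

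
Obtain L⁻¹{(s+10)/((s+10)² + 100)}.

Using frequency shift: L⁻¹{(s-a)/((s-a)² + b²)} = e^(at)cos(bt). Here a=-10, b=10

Final answer: e^(-10t)·cos(10t)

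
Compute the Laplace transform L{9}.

L{9} = 9 · L{1} = 9/s

Final answer: 9/s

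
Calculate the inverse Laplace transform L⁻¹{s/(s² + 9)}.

L⁻¹{s/(s² + 9)} = cos(3t)

Final answer: cos(3t)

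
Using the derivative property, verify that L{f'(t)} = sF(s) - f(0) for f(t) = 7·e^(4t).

f'(t) = 28e^(4t). Direct: L{f'(t)} = 28/(s-4). Property: s·7/(s-4) - 7 = (7s - 7(s-4))/(s-4) = 28/(s-4). ✓

Final answer: 28/(s-4)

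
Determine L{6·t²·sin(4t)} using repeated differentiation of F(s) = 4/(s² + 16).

F(s) = 4/(s² + 16). F'(s) = -8s/(s² + 16)². F''(s) = -8(16 - 3s²)/(s² + 16)³ = (24s² - 128)/(s² + 16)³. So L{t²·sin(4t)} = (-1)² F''(s) = (24s² - 128)/(s² + 16)³. Then L{6·t²·sin(4t)} = 6·(24s² - 128)/(s² + 16)³ = (144s² - 768)/(s² + 16)³

Final answer: (144s² - 768)/(s² + 16)³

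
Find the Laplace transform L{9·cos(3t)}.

L{cos(ωt)} = s/(s² + ω²), so L{cos(3t)} = s/(s² + 9). Then L{9·cos(3t)} = 9·s/(s² + 9) = 9s/(s² + 9)

Final answer: 9s/(s² + 9)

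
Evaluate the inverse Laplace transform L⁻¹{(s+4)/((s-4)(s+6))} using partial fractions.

Using partial fractions, f(t) = (8e^(4t) + 2e^(-6t))/10

Final answer: (8e^(4t) + 2e^(-6t))/10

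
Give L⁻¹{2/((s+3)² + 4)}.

Form: b/((s-a)² + b²) → e^(at)sin(bt). With a=-3, b=2

Final answer: e^(-3t)·sin(2t)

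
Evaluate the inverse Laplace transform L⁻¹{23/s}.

L⁻¹{c/s} = c, so L⁻¹{23/s} = 23

Final answer: 23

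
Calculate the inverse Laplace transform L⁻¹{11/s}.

L⁻¹{c/s} = c, so L⁻¹{11/s} = 11

Final answer: 11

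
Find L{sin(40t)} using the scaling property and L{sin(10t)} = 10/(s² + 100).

Using L{f(at)} = (1/a)F(s/a) with a=4: L{sin(40t)} = (1/4) · 10/((s/4)² + 100) = (1/4) · 10·16/(s² + 1600) = 40/(s² + 1600)

Final answer: 40/(s² + 1600)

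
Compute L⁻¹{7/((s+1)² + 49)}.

Form: b/((s-a)² + b²) → e^(at)sin(bt). With a=-1, b=7

Final answer: e^(-t)·sin(7t)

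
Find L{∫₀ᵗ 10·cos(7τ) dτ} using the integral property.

L{∫₀ᵗ f(τ)dτ} = F(s)/s with F(s) = 10s/(s² + 49), so the result is (10s/(s² + 49))/s = 10/(s² + 49)

Final answer: 10/(s² + 49)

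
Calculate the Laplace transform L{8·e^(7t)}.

L{e^(at)} = 1/(s-a), so L{e^(7t)} = 1/(s-7). Then L{8·e^(7t)} = 8/(s-7)

Final answer: 8/(s-7)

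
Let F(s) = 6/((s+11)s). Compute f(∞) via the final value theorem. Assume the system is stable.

f(∞) = lim_{s→0} sF(s) = lim_{s→0} 6/(s+11) = 6/11

Final answer: 6/11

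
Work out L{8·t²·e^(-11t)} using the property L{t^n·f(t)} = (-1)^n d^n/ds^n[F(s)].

L{e^(-11t)} = 1/(s+11). d/ds[1/(s+11)] = -1/(s+11)². d²/ds²[1/(s+11)] = 2/(s+11)³. So L{t²·e^(-11t)} = (-1)² · 2/(s+11)³ = 2/(s+11)³. Then L{8·t²·e^(-11t)} = 8·2/(s+11)³ = 16/(s+11)³

Final answer: 16/(s+11)³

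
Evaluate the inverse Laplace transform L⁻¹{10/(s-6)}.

L⁻¹{1/(s-a)} = e^(at), so L⁻¹{1/(s-6)} = e^(6t), and L⁻¹{10/(s-6)} = 10·e^(6t)

Final answer: 10·e^(6t)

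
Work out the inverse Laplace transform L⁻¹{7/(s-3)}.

L⁻¹{1/(s-a)} = e^(at), so L⁻¹{1/(s-3)} = e^(3t), and L⁻¹{7/(s-3)} = 7·e^(3t)

Final answer: 7·e^(3t)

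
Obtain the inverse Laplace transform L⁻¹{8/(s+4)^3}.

L⁻¹{n!/(s-a)^(n+1)} = t^n·e^(at) with n=2, a=-4. So L⁻¹{2/(s+4)^3} = t^2·e^(-4t), and L⁻¹{8/(s+4)^3} = (8/2)·t^2·e^(-4t) = 4·t^2·e^(-4t)

Final answer: 4·t^2·e^(-4t)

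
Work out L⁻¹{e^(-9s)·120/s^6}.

L⁻¹{120/s^6} = t^5. By the time shift theorem, L⁻¹{e^(-as)F(s)} = u(t-a)f(t-a) with a=9, so L⁻¹{e^(-9s)·120/s^6} = u(t-9)·(t-9)^5

Final answer: u(t-9)·(t-9)^5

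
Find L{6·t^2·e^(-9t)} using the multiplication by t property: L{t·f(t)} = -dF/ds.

Using L{t^n·e^(at)} = n!/(s-a)^(n+1), L{t^2·e^(-9t)} = 2/(s+9)^3, so L{6·t^2·e^(-9t)} = 6·2/(s+9)^3 = 12/(s+9)^3

Final answer: 12/(s+9)^3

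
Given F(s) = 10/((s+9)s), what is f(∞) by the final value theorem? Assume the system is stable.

f(∞) = lim_{s→0} sF(s) = lim_{s→0} 10/(s+9) = 10/9

Final answer: 10/9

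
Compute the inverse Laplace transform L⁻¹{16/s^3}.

L⁻¹{n!/s^(n+1)} = t^n with n=2. So L⁻¹{2/s^3} = t^2, and L⁻¹{16/s^3} = (16/2)·t^2 = 8·t^2

Final answer: 8·t^2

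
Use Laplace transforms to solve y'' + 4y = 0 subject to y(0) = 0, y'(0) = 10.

L{y''} + 4L{y} = 0. s²Y - 0 - 10 + 4Y = 0. Y(s² + 4) = 10. Y = (10)/(s² + 4). Inverting: y(t) = 5sin(2t)

Final answer: y(t) = 5sin(2t)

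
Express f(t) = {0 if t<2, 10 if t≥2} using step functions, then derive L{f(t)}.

f(t) = 10·u(t-2). L{u(t-2)} = e^(-2s)/s, so L{f(t)} = 10·e^(-2s)/s

Final answer: 10·e^(-2s)/s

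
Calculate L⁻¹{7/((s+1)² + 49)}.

Form: b/((s-a)² + b²) → e^(at)sin(bt). With a=-1, b=7

Final answer: e^(-t)·sin(7t)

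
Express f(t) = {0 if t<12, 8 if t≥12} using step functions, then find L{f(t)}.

f(t) = 8·u(t-12). L{u(t-12)} = e^(-12s)/s, so L{f(t)} = 8·e^(-12s)/s

Final answer: 8·e^(-12s)/s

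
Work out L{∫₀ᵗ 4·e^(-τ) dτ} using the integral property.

L{∫₀ᵗ f(τ)dτ} = F(s)/s with F(s) = 4/(s+1), so L{∫₀ᵗ 4·e^(-τ) dτ} = 4/(s(s+1))

Final answer: 4/(s(s+1))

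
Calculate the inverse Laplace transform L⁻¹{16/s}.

L⁻¹{c/s} = c, so L⁻¹{16/s} = 16

Final answer: 16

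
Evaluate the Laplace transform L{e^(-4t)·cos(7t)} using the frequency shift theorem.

Frequency shift: L{e^(at)f(t)} = F(s-a). L{e^(-4t)·cos(7t)} = (s+4)/((s+4)² + 49)

Final answer: (s+4)/((s+4)² + 49)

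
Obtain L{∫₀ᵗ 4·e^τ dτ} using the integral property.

L{∫₀ᵗ f(τ)dτ} = F(s)/s with F(s) = 4/(s-1), so L{∫₀ᵗ 4·e^τ dτ} = 4/(s(s-1))

Final answer: 4/(s(s-1))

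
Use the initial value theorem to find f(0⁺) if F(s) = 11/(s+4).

f(0⁺) = lim_{s→∞} s·11/(s+4) = lim_{s→∞} 11s/(s+4) = 11

Final answer: 11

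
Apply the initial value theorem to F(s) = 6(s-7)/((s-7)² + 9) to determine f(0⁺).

f(0⁺) = lim_{s→∞} sF(s) = lim_{s→∞} 6s(s-7)/((s-7)² + 9) = 6

Final answer: 6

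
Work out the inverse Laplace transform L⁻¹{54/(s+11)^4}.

L⁻¹{n!/(s-a)^(n+1)} = t^n·e^(at) with n=3, a=-11. So L⁻¹{6/(s+11)^4} = t^3·e^(-11t), and L⁻¹{54/(s+11)^4} = (54/6)·t^3·e^(-11t) = 9·t^3·e^(-11t)

Final answer: 9·t^3·e^(-11t)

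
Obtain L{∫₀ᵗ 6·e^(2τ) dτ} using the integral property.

L{∫₀ᵗ f(τ)dτ} = F(s)/s with F(s) = 6/(s-2), so L{∫₀ᵗ 6·e^(2τ) dτ} = 6/(s(s-2))

Final answer: 6/(s(s-2))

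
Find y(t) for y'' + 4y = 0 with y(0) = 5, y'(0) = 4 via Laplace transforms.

L{y''} + 4L{y} = 0. s²Y - 5s - 4 + 4Y = 0. Y(s² + 4) = 5s + 4. Y = (5s + 4)/(s² + 4). Inverting: y(t) = 5cos(2t) + 2sin(2t)

Final answer: y(t) = 5cos(2t) + 2sin(2t)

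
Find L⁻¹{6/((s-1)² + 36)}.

Form: b/((s-a)² + b²) → e^(at)sin(bt). With a=1, b=6

Final answer: e^t·sin(6t)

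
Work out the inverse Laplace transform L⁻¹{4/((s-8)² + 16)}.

Using frequency shift, L⁻¹{4/((s-8)² + 16)} = e^(8t)·sin(4t)

Final answer: e^(8t)·sin(4t)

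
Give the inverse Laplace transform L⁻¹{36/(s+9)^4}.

L⁻¹{n!/(s-a)^(n+1)} = t^n·e^(at) with n=3, a=-9. So L⁻¹{6/(s+9)^4} = t^3·e^(-9t), and L⁻¹{36/(s+9)^4} = (36/6)·t^3·e^(-9t) = 6·t^3·e^(-9t)

Final answer: 6·t^3·e^(-9t)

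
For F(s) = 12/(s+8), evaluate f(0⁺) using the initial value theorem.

f(0⁺) = lim_{s→∞} s·12/(s+8) = lim_{s→∞} 12s/(s+8) = 12

Final answer: 12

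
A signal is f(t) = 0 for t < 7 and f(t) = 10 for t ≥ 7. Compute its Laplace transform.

f(t) = 10·u(t-7). L{u(t-7)} = e^(-7s)/s, so L{f(t)} = 10·e^(-7s)/s

Final answer: 10·e^(-7s)/s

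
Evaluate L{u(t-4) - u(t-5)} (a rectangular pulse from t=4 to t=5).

L{u(t-a)} = e^(-as)/s. L{u(t-4) - u(t-5)} = (e^(-4s) - e^(-5s))/s

Final answer: (e^(-4s) - e^(-5s))/s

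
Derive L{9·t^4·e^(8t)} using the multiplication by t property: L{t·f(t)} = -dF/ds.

Using L{t^n·e^(at)} = n!/(s-a)^(n+1), L{t^4·e^(8t)} = 24/(s-8)^5, so L{9·t^4·e^(8t)} = 9·24/(s-8)^5 = 216/(s-8)^5

Final answer: 216/(s-8)^5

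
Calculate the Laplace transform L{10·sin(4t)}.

L{sin(ωt)} = ω/(s² + ω²), so L{sin(4t)} = 4/(s² + 16). Then L{10·sin(4t)} = 10·4/(s² + 16) = 40/(s² + 16)

Final answer: 40/(s² + 16)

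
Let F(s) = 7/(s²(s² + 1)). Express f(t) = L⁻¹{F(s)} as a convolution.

7/(s²(s² + 1)) = (1/s²)·(7/(s² + 1)) = L{t}·L{7·sin(t)}. So f(t) = t*(7·sin(t)) = ∫₀ᵗ 7τ·sin((t-τ)) dτ

Final answer: ∫₀ᵗ 7τ·sin((t-τ)) dτ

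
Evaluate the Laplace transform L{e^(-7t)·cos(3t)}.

L{e^(at)·cos(ωt)} = (s-a)/((s-a)² + ω²), so L{e^(-7t)·cos(3t)} = (s+7)/((s+7)² + 9)

Final answer: (s+7)/((s+7)² + 9)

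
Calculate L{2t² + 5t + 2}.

L{2t² + 5t + 2} = 2·2/s³ + 5/s² + 2/s = 4/s³ + 5/s² + 2/s

Final answer: 4/s³ + 5/s² + 2/s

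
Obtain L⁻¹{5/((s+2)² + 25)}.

Form: b/((s-a)² + b²) → e^(at)sin(bt). With a=-2, b=5

Final answer: e^(-2t)·sin(5t)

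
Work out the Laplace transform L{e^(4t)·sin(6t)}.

L{e^(at)·sin(ωt)} = ω/((s-a)² + ω²), so L{e^(4t)·sin(6t)} = 6/((s-4)² + 36)

Final answer: 6/((s-4)² + 36)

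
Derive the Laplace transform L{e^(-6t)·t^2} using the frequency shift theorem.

L{e^(at)·t^n} = n!/(s-a)^(n+1), so L{e^(-6t)·t^2} = 2/(s+6)^3

Final answer: 2/(s+6)^3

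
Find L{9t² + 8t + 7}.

L{9t² + 8t + 7} = 9·2/s³ + 8/s² + 7/s = 18/s³ + 8/s² + 7/s

Final answer: 18/s³ + 8/s² + 7/s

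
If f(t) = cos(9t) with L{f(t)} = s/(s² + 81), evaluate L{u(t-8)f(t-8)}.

Time shift theorem: L{u(t-a)f(t-a)} = e^(-as)F(s). Here a=8, F(s) = s/(s² + 81), so L{u(t-8)f(t-8)} = e^(-8s)·s/(s² + 81)

Final answer: e^(-8s)·s/(s² + 81)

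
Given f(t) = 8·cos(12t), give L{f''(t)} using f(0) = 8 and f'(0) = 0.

F(s) = 8s/(s² + 144). L{f''(t)} = s²F(s) - sf(0) - f'(0) = 8s³/(s² + 144) - 8s = (8s³ - 8s(s² + 144))/(s² + 144) = -1152s/(s² + 144)

Final answer: -1152s/(s² + 144)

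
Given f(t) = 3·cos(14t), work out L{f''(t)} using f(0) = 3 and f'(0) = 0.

F(s) = 3s/(s² + 196). L{f''(t)} = s²F(s) - sf(0) - f'(0) = 3s³/(s² + 196) - 3s = (3s³ - 3s(s² + 196))/(s² + 196) = -588s/(s² + 196)

Final answer: -588s/(s² + 196)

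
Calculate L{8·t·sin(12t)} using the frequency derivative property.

L{sin(12t)} = 12/(s² + 144). By L{t·f(t)} = -F'(s): -d/ds[12/(s² + 144)] = -(12)·(-2s)/(s² + 144)² = 24s/(s² + 144)². Then L{8·t·sin(12t)} = 8·24s/(s² + 144)² = 192s/(s² + 144)²

Final answer: 192s/(s² + 144)²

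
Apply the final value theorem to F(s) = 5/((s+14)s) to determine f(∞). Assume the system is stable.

f(∞) = lim_{s→0} sF(s) = lim_{s→0} 5/(s+14) = 5/14

Final answer: 5/14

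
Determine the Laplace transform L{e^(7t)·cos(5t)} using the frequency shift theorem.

Frequency shift: L{e^(at)f(t)} = F(s-a). L{e^(7t)·cos(5t)} = (s-7)/((s-7)² + 25)

Final answer: (s-7)/((s-7)² + 25)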